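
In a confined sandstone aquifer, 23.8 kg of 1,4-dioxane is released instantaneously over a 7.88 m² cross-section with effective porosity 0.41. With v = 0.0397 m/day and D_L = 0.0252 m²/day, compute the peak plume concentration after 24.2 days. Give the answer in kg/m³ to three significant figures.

2.66 kg/m³

The peak of an instantaneous 1D plume sits at x = vt; there the Gaussian factor is 1 and C_max = M/(n_e·A·√(4πDt)), where n_e·A is the pore area the mass is dissolved in.
√(4πDt) = √(4π × 0.0252 × 24.2) = 2.768 m, so C_max = 23.8/(0.41 × 7.88 × 2.768) = 2.66 kg/m³.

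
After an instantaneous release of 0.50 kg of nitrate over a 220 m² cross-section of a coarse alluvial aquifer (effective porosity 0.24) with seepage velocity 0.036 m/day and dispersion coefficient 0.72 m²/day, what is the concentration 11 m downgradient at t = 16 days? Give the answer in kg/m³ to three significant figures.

For an instantaneous plane source, C(x,t) = M/(n_e·A·√(4πDt)) · exp(−(x−vt)²/(4Dt)), with n_e·A the pore (flow) area.
Plume center vt = 0.036 × 16 = 0.576 m, so the well at 11 m is 10.424 m downgradient of the peak.
√(4πDt) = 12.03 m, giving peak height M/(n_e·A·√(4πDt)) = 0.50/(0.24 × 220 × 12.03) = 0.0007872 kg/m³.
(x−vt)²/(4Dt) = (10.424)²/(4 × 0.72 × 16) = 2.358; exp(−2.358) = 0.09461.
C = 0.0007872 × 0.09461 = 7.45e-05 kg/m³.

7.45e-05 kg/m³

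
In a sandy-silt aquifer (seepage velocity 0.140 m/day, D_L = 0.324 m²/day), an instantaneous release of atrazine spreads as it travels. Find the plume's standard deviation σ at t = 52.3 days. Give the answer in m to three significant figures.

Dispersive spreading gives a Gaussian with σ² = 2Dt; advection only shifts the center.
σ = √(2 × 0.324 × 52.3) = 5.82 m.

5.82 m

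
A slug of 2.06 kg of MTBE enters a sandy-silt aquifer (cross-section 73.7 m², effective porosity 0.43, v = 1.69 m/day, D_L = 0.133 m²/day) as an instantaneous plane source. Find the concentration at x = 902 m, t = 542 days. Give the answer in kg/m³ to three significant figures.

0.00110 kg/m³

For an instantaneous plane source, C(x,t) = M/(n_e·A·√(4πDt)) · exp(−(x−vt)²/(4Dt)), with n_e·A the pore (flow) area.
Plume center vt = 1.69 × 542 = 915.98 m, so the well at 902 m is 13.98 m upgradient of the peak.
√(4πDt) = 30.10 m, giving peak height M/(n_e·A·√(4πDt)) = 2.06/(0.43 × 73.7 × 30.10) = 0.002160 kg/m³.
(x−vt)²/(4Dt) = (-13.98)²/(4 × 0.133 × 542) = 0.6778; exp(−0.6778) = 0.5077.
C = 0.002160 × 0.5077 = 0.00110 kg/m³.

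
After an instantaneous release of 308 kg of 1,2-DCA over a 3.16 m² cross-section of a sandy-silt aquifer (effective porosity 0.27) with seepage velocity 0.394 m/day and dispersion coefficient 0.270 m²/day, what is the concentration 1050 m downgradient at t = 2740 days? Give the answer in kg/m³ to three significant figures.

2.79 kg/m³

For an instantaneous plane source, C(x,t) = M/(n_e·A·√(4πDt)) · exp(−(x−vt)²/(4Dt)), with n_e·A the pore (flow) area.
Plume center vt = 0.394 × 2740 = 1079.56 m, so the well at 1050 m is 29.56 m upgradient of the peak.
√(4πDt) = 96.42 m, giving peak height M/(n_e·A·√(4πDt)) = 308/(0.27 × 3.16 × 96.42) = 3.744 kg/m³.
(x−vt)²/(4Dt) = (-29.56)²/(4 × 0.270 × 2740) = 0.2953; exp(−0.2953) = 0.7443.
C = 3.744 × 0.7443 = 2.79 kg/m³.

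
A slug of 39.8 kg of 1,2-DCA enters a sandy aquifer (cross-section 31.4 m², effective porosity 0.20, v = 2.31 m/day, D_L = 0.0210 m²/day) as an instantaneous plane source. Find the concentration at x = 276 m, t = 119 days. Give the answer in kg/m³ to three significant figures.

1.00 kg/m³

For an instantaneous plane source, C(x,t) = M/(n_e·A·√(4πDt)) · exp(−(x−vt)²/(4Dt)), with n_e·A the pore (flow) area.
Plume center vt = 2.31 × 119 = 274.89 m, so the well at 276 m is 1.11 m downgradient of the peak.
√(4πDt) = 5.604 m, giving peak height M/(n_e·A·√(4πDt)) = 39.8/(0.20 × 31.4 × 5.604) = 1.131 kg/m³.
(x−vt)²/(4Dt) = (1.11)²/(4 × 0.0210 × 119) = 0.1233; exp(−0.1233) = 0.8840.
C = 1.131 × 0.8840 = 1.00 kg/m³.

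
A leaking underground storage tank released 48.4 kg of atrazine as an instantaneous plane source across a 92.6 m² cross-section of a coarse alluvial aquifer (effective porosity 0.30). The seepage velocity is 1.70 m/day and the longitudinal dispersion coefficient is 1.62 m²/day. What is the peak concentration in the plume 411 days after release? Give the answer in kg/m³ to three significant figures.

The peak of an instantaneous 1D plume sits at x = vt; there the Gaussian factor is 1 and C_max = M/(n_e·A·√(4πDt)), where n_e·A is the pore area the mass is dissolved in.
√(4πDt) = √(4π × 1.62 × 411) = 91.47 m, so C_max = 48.4/(0.30 × 92.6 × 91.47) = 0.0190 kg/m³.

0.0190 kg/m³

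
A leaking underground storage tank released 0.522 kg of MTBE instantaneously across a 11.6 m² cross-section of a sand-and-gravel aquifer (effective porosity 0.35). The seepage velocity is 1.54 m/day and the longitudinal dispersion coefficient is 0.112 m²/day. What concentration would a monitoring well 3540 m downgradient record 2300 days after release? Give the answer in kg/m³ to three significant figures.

For an instantaneous plane source, C(x,t) = M/(n_e·A·√(4πDt)) · exp(−(x−vt)²/(4Dt)), with n_e·A the pore (flow) area.
Plume center vt = 1.54 × 2300 = 3542 m, so the well at 3540 m is 2 m upgradient of the peak.
√(4πDt) = 56.90 m, giving peak height M/(n_e·A·√(4πDt)) = 0.522/(0.35 × 11.6 × 56.90) = 0.002260 kg/m³.
(x−vt)²/(4Dt) = (-2)²/(4 × 0.112 × 2300) = 0.003882; exp(−0.003882) = 0.9961.
C = 0.002260 × 0.9961 = 0.00225 kg/m³.

0.00225 kg/m³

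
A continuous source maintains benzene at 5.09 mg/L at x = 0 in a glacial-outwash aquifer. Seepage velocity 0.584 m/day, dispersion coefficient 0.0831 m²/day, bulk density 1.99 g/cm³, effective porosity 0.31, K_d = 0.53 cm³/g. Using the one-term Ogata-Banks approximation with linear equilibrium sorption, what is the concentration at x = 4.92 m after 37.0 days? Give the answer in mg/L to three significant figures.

Retardation factor R = 1 + ρ_b·K_d/n = 1 + 1.99 × 0.53/0.31 = 4.402.
Sorption retards both mechanisms: v_R = v/R = 0.1327 m/day, D_R = D/R = 0.01888 m²/day.
v_R·t = 0.1327 × 37.0 = 4.9099 m; 2√(D_R t) = 1.672 m; argument = (4.92 − 4.9099)/1.672 = 0.006041.
C = C₀ × ½·erfc(0.006041) = 5.09 × 0.4966 = 2.53 mg/L.

2.53 mg/L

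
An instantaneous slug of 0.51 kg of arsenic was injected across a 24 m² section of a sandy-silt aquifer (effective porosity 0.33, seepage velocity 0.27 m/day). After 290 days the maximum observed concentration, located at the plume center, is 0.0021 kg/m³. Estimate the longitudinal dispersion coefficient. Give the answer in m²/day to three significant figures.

At the plume center C_max = M/(n_e·A·√(4πDt)), so D = M²/(4πt·(n_e·A·C_max)²).
n_e·A·C_max = 0.33 × 24 × 0.0021 = 0.01663 kg/m.
D = 0.51²/(4π × 290 × 0.01663²) = 0.258 m²/day.

0.258 m²/day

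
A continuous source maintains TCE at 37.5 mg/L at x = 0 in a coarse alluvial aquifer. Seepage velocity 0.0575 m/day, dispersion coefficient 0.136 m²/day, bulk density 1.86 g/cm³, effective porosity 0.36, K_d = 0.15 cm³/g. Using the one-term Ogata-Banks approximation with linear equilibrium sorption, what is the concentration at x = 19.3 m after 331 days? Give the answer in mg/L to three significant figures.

4.28 mg/L

Retardation factor R = 1 + ρ_b·K_d/n = 1 + 1.86 × 0.15/0.36 = 1.775.
Sorption retards both mechanisms: v_R = v/R = 0.03239 m/day, D_R = D/R = 0.07662 m²/day.
v_R·t = 0.03239 × 331 = 10.72109 m; 2√(D_R t) = 10.07 m; argument = (19.3 − 10.72109)/10.07 = 0.8519.
C = C₀ × ½·erfc(0.8519) = 37.5 × 0.1141 = 4.28 mg/L.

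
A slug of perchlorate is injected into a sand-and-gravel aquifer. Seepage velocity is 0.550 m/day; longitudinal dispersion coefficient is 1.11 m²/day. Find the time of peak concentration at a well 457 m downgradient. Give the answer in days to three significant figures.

For the 1D instantaneous-source solution, setting ∂C/∂t = 0 at fixed x gives v²t² + 2Dt − x² = 0, so t = (√(D² + v²x²) − D)/v².
√(D² + v²x²) = √(1.11² + 0.550² × 457²) = 251.4; v² = 0.3025.
t = (251.4 − 1.11)/0.3025 = 827 days (vs. the pure-advection estimate x/v = 831 d).

827 days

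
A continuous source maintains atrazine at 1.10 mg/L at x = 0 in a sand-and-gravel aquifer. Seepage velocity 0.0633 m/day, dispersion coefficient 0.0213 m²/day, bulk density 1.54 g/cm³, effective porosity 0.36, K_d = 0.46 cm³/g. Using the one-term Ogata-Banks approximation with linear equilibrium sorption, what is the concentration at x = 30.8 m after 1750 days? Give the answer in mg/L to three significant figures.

Retardation factor R = 1 + ρ_b·K_d/n = 1 + 1.54 × 0.46/0.36 = 2.968.
Sorption retards both mechanisms: v_R = v/R = 0.02133 m/day, D_R = D/R = 0.007177 m²/day.
v_R·t = 0.02133 × 1750 = 37.3275 m; 2√(D_R t) = 7.088 m; argument = (30.8 − 37.3275)/7.088 = -0.9209.
C = C₀ × ½·erfc(-0.9209) = 1.10 × 0.9036 = 0.994 mg/L.

0.994 mg/L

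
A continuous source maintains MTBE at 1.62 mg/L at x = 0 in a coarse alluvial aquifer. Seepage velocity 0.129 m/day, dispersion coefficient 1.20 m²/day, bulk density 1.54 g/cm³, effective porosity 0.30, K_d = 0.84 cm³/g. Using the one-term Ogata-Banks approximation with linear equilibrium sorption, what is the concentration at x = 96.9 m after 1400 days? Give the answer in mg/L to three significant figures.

Retardation factor R = 1 + ρ_b·K_d/n = 1 + 1.54 × 0.84/0.30 = 5.312.
Sorption retards both mechanisms: v_R = v/R = 0.02428 m/day, D_R = D/R = 0.2259 m²/day.
v_R·t = 0.02428 × 1400 = 33.992 m; 2√(D_R t) = 35.57 m; argument = (96.9 − 33.992)/35.57 = 1.769.
C = C₀ × ½·erfc(1.769) = 1.62 × 0.006179 = 0.0100 mg/L.

0.0100 mg/L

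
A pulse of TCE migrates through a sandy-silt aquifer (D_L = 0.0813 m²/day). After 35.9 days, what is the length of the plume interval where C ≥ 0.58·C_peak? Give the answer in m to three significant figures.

5.04 m

The plume is Gaussian with σ = √(2Dt) = √(2 × 0.0813 × 35.9) = 2.416 m.
C/C_peak = exp(−Δx²/(2σ²)) = 0.58 ⇒ Δx = σ·√(−2 ln 0.58) = 2.416 × 1.044 = 2.522 m.
Width = 2Δx = 5.04 m.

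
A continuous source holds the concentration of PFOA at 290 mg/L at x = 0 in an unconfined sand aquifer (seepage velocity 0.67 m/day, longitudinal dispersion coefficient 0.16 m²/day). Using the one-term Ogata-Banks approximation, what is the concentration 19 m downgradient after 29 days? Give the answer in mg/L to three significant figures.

161 mg/L

For a continuous step input, C/C₀ ≈ ½·erfc((x−vt)/(2√(Dt))).
vt = 0.67 × 29 = 19.43 m and 2√(Dt) = 2√(0.16 × 29) = 4.308 m.
Argument (x−vt)/(2√(Dt)) = (19 − 19.43)/4.308 = -0.09981; ½·erfc(-0.09981) = 0.5561.
C = 290 × 0.5561 = 161 mg/L.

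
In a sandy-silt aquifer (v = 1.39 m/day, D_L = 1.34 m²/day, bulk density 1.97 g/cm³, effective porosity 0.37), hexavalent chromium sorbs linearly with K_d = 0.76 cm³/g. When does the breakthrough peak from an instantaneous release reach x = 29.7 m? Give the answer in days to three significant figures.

Retardation factor R = 1 + ρ_b·K_d/n = 1 + 1.97 × 0.76/0.37 = 5.046.
Sorption retards both mechanisms: v_R = v/R = 0.2755 m/day, D_R = D/R = 0.2656 m²/day.
Peak time from v_R²t² + 2D_R t − x² = 0: t = (√(D_R² + v_R²x²) − D_R)/v_R².
√(D_R² + v_R²x²) = √(0.2656² + 0.2755² × 29.7²) = 8.187; v_R² = 0.07590.
t = (8.187 − 0.2656)/0.07590 = 104 days.

104 days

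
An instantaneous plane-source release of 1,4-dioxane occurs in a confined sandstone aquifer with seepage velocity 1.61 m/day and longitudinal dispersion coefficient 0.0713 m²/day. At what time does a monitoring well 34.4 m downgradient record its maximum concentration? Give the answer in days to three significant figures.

21.3 days

For the 1D instantaneous-source solution, setting ∂C/∂t = 0 at fixed x gives v²t² + 2Dt − x² = 0, so t = (√(D² + v²x²) − D)/v².
√(D² + v²x²) = √(0.0713² + 1.61² × 34.4²) = 55.38; v² = 2.5921.
t = (55.38 − 0.0713)/2.5921 = 21.3 days (vs. the pure-advection estimate x/v = 21.4 d).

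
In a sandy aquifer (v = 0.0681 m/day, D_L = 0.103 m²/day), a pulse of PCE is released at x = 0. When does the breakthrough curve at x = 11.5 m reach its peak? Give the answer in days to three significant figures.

148 days

For the 1D instantaneous-source solution, setting ∂C/∂t = 0 at fixed x gives v²t² + 2Dt − x² = 0, so t = (√(D² + v²x²) − D)/v².
√(D² + v²x²) = √(0.103² + 0.0681² × 11.5²) = 0.7899; v² = 0.00463761.
t = (0.7899 − 0.103)/0.00463761 = 148 days (vs. the pure-advection estimate x/v = 169 d).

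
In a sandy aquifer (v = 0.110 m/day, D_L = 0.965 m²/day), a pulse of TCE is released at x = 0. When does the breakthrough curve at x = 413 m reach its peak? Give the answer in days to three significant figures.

3680 days

For the 1D instantaneous-source solution, setting ∂C/∂t = 0 at fixed x gives v²t² + 2Dt − x² = 0, so t = (√(D² + v²x²) − D)/v².
√(D² + v²x²) = √(0.965² + 0.110² × 413²) = 45.44; v² = 0.0121.
t = (45.44 − 0.965)/0.0121 = 3680 days (vs. the pure-advection estimate x/v = 3750 d).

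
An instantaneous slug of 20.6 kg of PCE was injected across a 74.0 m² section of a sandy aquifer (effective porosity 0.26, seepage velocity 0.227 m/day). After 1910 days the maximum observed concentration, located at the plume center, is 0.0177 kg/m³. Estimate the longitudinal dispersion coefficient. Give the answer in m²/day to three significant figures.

At the plume center C_max = M/(n_e·A·√(4πDt)), so D = M²/(4πt·(n_e·A·C_max)²).
n_e·A·C_max = 0.26 × 74.0 × 0.0177 = 0.3405 kg/m.
D = 20.6²/(4π × 1910 × 0.3405²) = 0.152 m²/day.

0.152 m²/day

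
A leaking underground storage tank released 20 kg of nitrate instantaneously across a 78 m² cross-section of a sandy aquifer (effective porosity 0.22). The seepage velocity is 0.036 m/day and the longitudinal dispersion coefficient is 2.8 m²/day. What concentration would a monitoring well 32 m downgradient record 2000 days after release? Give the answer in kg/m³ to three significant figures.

0.00409 kg/m³

For an instantaneous plane source, C(x,t) = M/(n_e·A·√(4πDt)) · exp(−(x−vt)²/(4Dt)), with n_e·A the pore (flow) area.
Plume center vt = 0.036 × 2000 = 72 m, so the well at 32 m is 40 m upgradient of the peak.
√(4πDt) = 265.3 m, giving peak height M/(n_e·A·√(4πDt)) = 20/(0.22 × 78 × 265.3) = 0.004393 kg/m³.
(x−vt)²/(4Dt) = (-40)²/(4 × 2.8 × 2000) = 0.07143; exp(−0.07143) = 0.9311.
C = 0.004393 × 0.9311 = 0.00409 kg/m³.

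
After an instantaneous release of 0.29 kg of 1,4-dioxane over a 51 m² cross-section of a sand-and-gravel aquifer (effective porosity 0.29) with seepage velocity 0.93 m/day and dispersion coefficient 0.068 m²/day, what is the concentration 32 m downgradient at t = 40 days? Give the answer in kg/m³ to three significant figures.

For an instantaneous plane source, C(x,t) = M/(n_e·A·√(4πDt)) · exp(−(x−vt)²/(4Dt)), with n_e·A the pore (flow) area.
Plume center vt = 0.93 × 40 = 37.2 m, so the well at 32 m is 5.2 m upgradient of the peak.
√(4πDt) = 5.846 m, giving peak height M/(n_e·A·√(4πDt)) = 0.29/(0.29 × 51 × 5.846) = 0.003354 kg/m³.
(x−vt)²/(4Dt) = (-5.2)²/(4 × 0.068 × 40) = 2.485; exp(−2.485) = 0.08333.
C = 0.003354 × 0.08333 = 0.000279 kg/m³.

0.000279 kg/m³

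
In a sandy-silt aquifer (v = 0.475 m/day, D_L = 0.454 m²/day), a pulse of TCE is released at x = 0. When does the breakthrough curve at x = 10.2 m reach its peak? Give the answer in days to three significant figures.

19.6 days

For the 1D instantaneous-source solution, setting ∂C/∂t = 0 at fixed x gives v²t² + 2Dt − x² = 0, so t = (√(D² + v²x²) − D)/v².
√(D² + v²x²) = √(0.454² + 0.475² × 10.2²) = 4.866; v² = 0.225625.
t = (4.866 − 0.454)/0.225625 = 19.6 days (vs. the pure-advection estimate x/v = 21.5 d).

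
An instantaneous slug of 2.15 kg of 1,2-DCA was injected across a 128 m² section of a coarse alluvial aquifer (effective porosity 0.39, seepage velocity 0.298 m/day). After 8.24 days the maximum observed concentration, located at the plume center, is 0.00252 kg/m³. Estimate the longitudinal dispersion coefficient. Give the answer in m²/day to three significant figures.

2.82 m²/day

At the plume center C_max = M/(n_e·A·√(4πDt)), so D = M²/(4πt·(n_e·A·C_max)²).
n_e·A·C_max = 0.39 × 128 × 0.00252 = 0.1258 kg/m.
D = 2.15²/(4π × 8.24 × 0.1258²) = 2.82 m²/day.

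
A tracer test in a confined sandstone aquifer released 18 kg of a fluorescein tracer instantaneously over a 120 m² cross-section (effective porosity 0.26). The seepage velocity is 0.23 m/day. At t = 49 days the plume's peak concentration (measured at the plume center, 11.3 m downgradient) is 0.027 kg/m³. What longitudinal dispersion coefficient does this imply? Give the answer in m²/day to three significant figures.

At the plume center C_max = M/(n_e·A·√(4πDt)), so D = M²/(4πt·(n_e·A·C_max)²).
n_e·A·C_max = 0.26 × 120 × 0.027 = 0.8424 kg/m.
D = 18²/(4π × 49 × 0.8424²) = 0.741 m²/day.

0.741 m²/day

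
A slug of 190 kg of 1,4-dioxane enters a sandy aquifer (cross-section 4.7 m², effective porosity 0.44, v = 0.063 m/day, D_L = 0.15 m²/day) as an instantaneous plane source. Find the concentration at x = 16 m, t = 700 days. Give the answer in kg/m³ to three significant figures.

For an instantaneous plane source, C(x,t) = M/(n_e·A·√(4πDt)) · exp(−(x−vt)²/(4Dt)), with n_e·A the pore (flow) area.
Plume center vt = 0.063 × 700 = 44.1 m, so the well at 16 m is 28.1 m upgradient of the peak.
√(4πDt) = 36.32 m, giving peak height M/(n_e·A·√(4πDt)) = 190/(0.44 × 4.7 × 36.32) = 2.530 kg/m³.
(x−vt)²/(4Dt) = (-28.1)²/(4 × 0.15 × 700) = 1.880; exp(−1.880) = 0.1526.
C = 2.530 × 0.1526 = 0.386 kg/m³.

0.386 kg/m³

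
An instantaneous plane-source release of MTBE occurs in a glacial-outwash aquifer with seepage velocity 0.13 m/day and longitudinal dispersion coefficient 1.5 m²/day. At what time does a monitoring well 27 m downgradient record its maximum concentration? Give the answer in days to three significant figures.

137 days

For the 1D instantaneous-source solution, setting ∂C/∂t = 0 at fixed x gives v²t² + 2Dt − x² = 0, so t = (√(D² + v²x²) − D)/v².
√(D² + v²x²) = √(1.5² + 0.13² × 27²) = 3.817; v² = 0.0169.
t = (3.817 − 1.5)/0.0169 = 137 days (vs. the pure-advection estimate x/v = 208 d).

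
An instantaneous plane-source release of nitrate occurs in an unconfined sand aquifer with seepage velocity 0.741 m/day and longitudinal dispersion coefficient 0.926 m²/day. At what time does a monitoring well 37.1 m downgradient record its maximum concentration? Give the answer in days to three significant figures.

48.4 days

For the 1D instantaneous-source solution, setting ∂C/∂t = 0 at fixed x gives v²t² + 2Dt − x² = 0, so t = (√(D² + v²x²) − D)/v².
√(D² + v²x²) = √(0.926² + 0.741² × 37.1²) = 27.51; v² = 0.549081.
t = (27.51 − 0.926)/0.549081 = 48.4 days (vs. the pure-advection estimate x/v = 50.1 d).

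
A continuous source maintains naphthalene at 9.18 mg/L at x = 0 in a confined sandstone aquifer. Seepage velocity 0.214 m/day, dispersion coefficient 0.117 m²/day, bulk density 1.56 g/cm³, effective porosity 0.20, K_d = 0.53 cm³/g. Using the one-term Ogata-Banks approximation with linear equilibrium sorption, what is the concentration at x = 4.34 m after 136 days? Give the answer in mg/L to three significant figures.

6.46 mg/L

Retardation factor R = 1 + ρ_b·K_d/n = 1 + 1.56 × 0.53/0.20 = 5.134.
Sorption retards both mechanisms: v_R = v/R = 0.04168 m/day, D_R = D/R = 0.02279 m²/day.
v_R·t = 0.04168 × 136 = 5.66848 m; 2√(D_R t) = 3.521 m; argument = (4.34 − 5.66848)/3.521 = -0.3773.
C = C₀ × ½·erfc(-0.3773) = 9.18 × 0.7032 = 6.46 mg/L.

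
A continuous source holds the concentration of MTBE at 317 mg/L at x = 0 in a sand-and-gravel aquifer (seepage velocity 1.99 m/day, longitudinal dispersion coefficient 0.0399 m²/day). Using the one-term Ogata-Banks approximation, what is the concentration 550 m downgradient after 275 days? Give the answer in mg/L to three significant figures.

For a continuous step input, C/C₀ ≈ ½·erfc((x−vt)/(2√(Dt))).
vt = 1.99 × 275 = 547.25 m and 2√(Dt) = 2√(0.0399 × 275) = 6.625 m.
Argument (x−vt)/(2√(Dt)) = (550 − 547.25)/6.625 = 0.4151; ½·erfc(0.4151) = 0.2786.
C = 317 × 0.2786 = 88.3 mg/L.

88.3 mg/L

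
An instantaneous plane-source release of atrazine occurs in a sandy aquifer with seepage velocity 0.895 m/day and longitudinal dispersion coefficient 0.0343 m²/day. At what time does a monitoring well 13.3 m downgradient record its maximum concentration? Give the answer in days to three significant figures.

For the 1D instantaneous-source solution, setting ∂C/∂t = 0 at fixed x gives v²t² + 2Dt − x² = 0, so t = (√(D² + v²x²) − D)/v².
√(D² + v²x²) = √(0.0343² + 0.895² × 13.3²) = 11.90; v² = 0.801025.
t = (11.90 − 0.0343)/0.801025 = 14.8 days (vs. the pure-advection estimate x/v = 14.9 d).

14.8 days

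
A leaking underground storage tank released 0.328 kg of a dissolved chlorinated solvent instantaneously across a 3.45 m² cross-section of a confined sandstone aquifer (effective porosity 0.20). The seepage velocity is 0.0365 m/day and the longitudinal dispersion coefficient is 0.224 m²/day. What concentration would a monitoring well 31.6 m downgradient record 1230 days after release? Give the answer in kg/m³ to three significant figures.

0.00688 kg/m³

For an instantaneous plane source, C(x,t) = M/(n_e·A·√(4πDt)) · exp(−(x−vt)²/(4Dt)), with n_e·A the pore (flow) area.
Plume center vt = 0.0365 × 1230 = 44.895 m, so the well at 31.6 m is 13.295 m upgradient of the peak.
√(4πDt) = 58.84 m, giving peak height M/(n_e·A·√(4πDt)) = 0.328/(0.20 × 3.45 × 58.84) = 0.008079 kg/m³.
(x−vt)²/(4Dt) = (-13.295)²/(4 × 0.224 × 1230) = 0.1604; exp(−0.1604) = 0.8518.
C = 0.008079 × 0.8518 = 0.00688 kg/m³.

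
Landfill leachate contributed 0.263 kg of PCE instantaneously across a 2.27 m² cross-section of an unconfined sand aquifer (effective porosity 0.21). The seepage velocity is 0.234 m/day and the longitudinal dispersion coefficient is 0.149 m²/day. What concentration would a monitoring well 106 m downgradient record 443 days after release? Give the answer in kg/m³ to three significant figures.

For an instantaneous plane source, C(x,t) = M/(n_e·A·√(4πDt)) · exp(−(x−vt)²/(4Dt)), with n_e·A the pore (flow) area.
Plume center vt = 0.234 × 443 = 103.662 m, so the well at 106 m is 2.338 m downgradient of the peak.
√(4πDt) = 28.80 m, giving peak height M/(n_e·A·√(4πDt)) = 0.263/(0.21 × 2.27 × 28.80) = 0.01916 kg/m³.
(x−vt)²/(4Dt) = (2.338)²/(4 × 0.149 × 443) = 0.02070; exp(−0.02070) = 0.9795.
C = 0.01916 × 0.9795 = 0.0188 kg/m³.

0.0188 kg/m³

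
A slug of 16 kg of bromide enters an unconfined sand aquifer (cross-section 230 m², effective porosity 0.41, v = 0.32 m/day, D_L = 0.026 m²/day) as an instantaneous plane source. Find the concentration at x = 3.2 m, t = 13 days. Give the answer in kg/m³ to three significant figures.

0.0416 kg/m³

For an instantaneous plane source, C(x,t) = M/(n_e·A·√(4πDt)) · exp(−(x−vt)²/(4Dt)), with n_e·A the pore (flow) area.
Plume center vt = 0.32 × 13 = 4.16 m, so the well at 3.2 m is 0.96 m upgradient of the peak.
√(4πDt) = 2.061 m, giving peak height M/(n_e·A·√(4πDt)) = 16/(0.41 × 230 × 2.061) = 0.08232 kg/m³.
(x−vt)²/(4Dt) = (-0.96)²/(4 × 0.026 × 13) = 0.6817; exp(−0.6817) = 0.5058.
C = 0.08232 × 0.5058 = 0.0416 kg/m³.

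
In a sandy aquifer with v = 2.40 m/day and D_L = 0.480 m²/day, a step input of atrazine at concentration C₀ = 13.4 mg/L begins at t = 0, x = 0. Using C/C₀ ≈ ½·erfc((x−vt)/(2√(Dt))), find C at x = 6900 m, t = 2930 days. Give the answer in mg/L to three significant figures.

13.3 mg/L

For a continuous step input, C/C₀ ≈ ½·erfc((x−vt)/(2√(Dt))).
vt = 2.40 × 2930 = 7032 m and 2√(Dt) = 2√(0.480 × 2930) = 75.00 m.
Argument (x−vt)/(2√(Dt)) = (6900 − 7032)/75.00 = -1.760; ½·erfc(-1.760) = 0.9936.
C = 13.4 × 0.9936 = 13.3 mg/L.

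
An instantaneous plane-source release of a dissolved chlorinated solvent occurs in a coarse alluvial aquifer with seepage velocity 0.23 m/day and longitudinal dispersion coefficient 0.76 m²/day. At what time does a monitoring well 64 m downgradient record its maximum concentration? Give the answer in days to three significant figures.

For the 1D instantaneous-source solution, setting ∂C/∂t = 0 at fixed x gives v²t² + 2Dt − x² = 0, so t = (√(D² + v²x²) − D)/v².
√(D² + v²x²) = √(0.76² + 0.23² × 64²) = 14.74; v² = 0.0529.
t = (14.74 − 0.76)/0.0529 = 264 days (vs. the pure-advection estimate x/v = 278 d).

264 days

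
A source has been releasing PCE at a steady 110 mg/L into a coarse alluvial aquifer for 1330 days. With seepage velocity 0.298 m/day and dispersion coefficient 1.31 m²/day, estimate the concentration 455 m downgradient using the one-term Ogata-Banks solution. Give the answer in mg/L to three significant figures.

17.6 mg/L

For a continuous step input, C/C₀ ≈ ½·erfc((x−vt)/(2√(Dt))).
vt = 0.298 × 1330 = 396.34 m and 2√(Dt) = 2√(1.31 × 1330) = 83.48 m.
Argument (x−vt)/(2√(Dt)) = (455 − 396.34)/83.48 = 0.7027; ½·erfc(0.7027) = 0.1602.
C = 110 × 0.1602 = 17.6 mg/L.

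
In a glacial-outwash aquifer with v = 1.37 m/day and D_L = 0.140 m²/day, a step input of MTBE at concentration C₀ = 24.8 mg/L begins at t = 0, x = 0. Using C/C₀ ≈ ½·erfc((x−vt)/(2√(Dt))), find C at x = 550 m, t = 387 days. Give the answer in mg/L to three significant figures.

0.707 mg/L

For a continuous step input, C/C₀ ≈ ½·erfc((x−vt)/(2√(Dt))).
vt = 1.37 × 387 = 530.19 m and 2√(Dt) = 2√(0.140 × 387) = 14.72 m.
Argument (x−vt)/(2√(Dt)) = (550 − 530.19)/14.72 = 1.346; ½·erfc(1.346) = 0.02849.
C = 24.8 × 0.02849 = 0.707 mg/L.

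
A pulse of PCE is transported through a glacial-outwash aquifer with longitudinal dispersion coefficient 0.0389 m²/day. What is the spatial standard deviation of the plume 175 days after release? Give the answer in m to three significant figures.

3.69 m

Dispersive spreading gives a Gaussian with σ² = 2Dt; advection only shifts the center.
σ = √(2 × 0.0389 × 175) = 3.69 m.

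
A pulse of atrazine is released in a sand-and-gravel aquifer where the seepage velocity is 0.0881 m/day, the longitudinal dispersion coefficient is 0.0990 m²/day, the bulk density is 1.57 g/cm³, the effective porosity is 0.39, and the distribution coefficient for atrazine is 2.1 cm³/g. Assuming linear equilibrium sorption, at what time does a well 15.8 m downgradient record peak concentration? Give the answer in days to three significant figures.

1580 days

Retardation factor R = 1 + ρ_b·K_d/n = 1 + 1.57 × 2.1/0.39 = 9.454.
Sorption retards both mechanisms: v_R = v/R = 0.009319 m/day, D_R = D/R = 0.01047 m²/day.
Peak time from v_R²t² + 2D_R t − x² = 0: t = (√(D_R² + v_R²x²) − D_R)/v_R².
√(D_R² + v_R²x²) = √(0.01047² + 0.009319² × 15.8²) = 0.1476; v_R² = 8.684e-05.
t = (0.1476 − 0.01047)/8.684e-05 = 1580 days.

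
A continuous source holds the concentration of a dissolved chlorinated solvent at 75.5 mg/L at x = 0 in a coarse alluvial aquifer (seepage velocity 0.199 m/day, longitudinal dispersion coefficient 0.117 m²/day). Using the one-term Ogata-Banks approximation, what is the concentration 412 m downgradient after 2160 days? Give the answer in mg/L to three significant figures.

For a continuous step input, C/C₀ ≈ ½·erfc((x−vt)/(2√(Dt))).
vt = 0.199 × 2160 = 429.84 m and 2√(Dt) = 2√(0.117 × 2160) = 31.79 m.
Argument (x−vt)/(2√(Dt)) = (412 − 429.84)/31.79 = -0.5612; ½·erfc(-0.5612) = 0.7863.
C = 75.5 × 0.7863 = 59.4 mg/L.

59.4 mg/L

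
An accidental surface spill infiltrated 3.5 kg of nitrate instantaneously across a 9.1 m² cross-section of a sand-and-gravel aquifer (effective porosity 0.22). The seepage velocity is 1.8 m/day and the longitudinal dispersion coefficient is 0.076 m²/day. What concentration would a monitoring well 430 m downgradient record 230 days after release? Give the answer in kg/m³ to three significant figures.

For an instantaneous plane source, C(x,t) = M/(n_e·A·√(4πDt)) · exp(−(x−vt)²/(4Dt)), with n_e·A the pore (flow) area.
Plume center vt = 1.8 × 230 = 414 m, so the well at 430 m is 16 m downgradient of the peak.
√(4πDt) = 14.82 m, giving peak height M/(n_e·A·√(4πDt)) = 3.5/(0.22 × 9.1 × 14.82) = 0.1180 kg/m³.
(x−vt)²/(4Dt) = (16)²/(4 × 0.076 × 230) = 3.661; exp(−3.661) = 0.02571.
C = 0.1180 × 0.02571 = 0.00303 kg/m³.

0.00303 kg/m³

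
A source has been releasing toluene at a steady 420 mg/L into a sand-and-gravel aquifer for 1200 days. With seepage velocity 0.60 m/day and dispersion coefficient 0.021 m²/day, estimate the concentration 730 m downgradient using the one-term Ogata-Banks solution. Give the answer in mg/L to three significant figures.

For a continuous step input, C/C₀ ≈ ½·erfc((x−vt)/(2√(Dt))).
vt = 0.60 × 1200 = 720 m and 2√(Dt) = 2√(0.021 × 1200) = 10.04 m.
Argument (x−vt)/(2√(Dt)) = (730 − 720)/10.04 = 0.9960; ½·erfc(0.9960) = 0.07948.
C = 420 × 0.07948 = 33.4 mg/L.

33.4 mg/L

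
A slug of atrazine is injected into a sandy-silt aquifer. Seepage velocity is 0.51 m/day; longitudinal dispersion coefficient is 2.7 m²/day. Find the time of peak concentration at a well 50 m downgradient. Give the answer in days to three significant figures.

For the 1D instantaneous-source solution, setting ∂C/∂t = 0 at fixed x gives v²t² + 2Dt − x² = 0, so t = (√(D² + v²x²) − D)/v².
√(D² + v²x²) = √(2.7² + 0.51² × 50²) = 25.64; v² = 0.2601.
t = (25.64 − 2.7)/0.2601 = 88.2 days (vs. the pure-advection estimate x/v = 98.0 d).

88.2 days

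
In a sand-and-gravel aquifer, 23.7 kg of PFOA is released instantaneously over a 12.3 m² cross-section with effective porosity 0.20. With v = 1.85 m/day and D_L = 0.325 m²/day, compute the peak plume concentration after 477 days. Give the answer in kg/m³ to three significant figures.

The peak of an instantaneous 1D plume sits at x = vt; there the Gaussian factor is 1 and C_max = M/(n_e·A·√(4πDt)), where n_e·A is the pore area the mass is dissolved in.
√(4πDt) = √(4π × 0.325 × 477) = 44.14 m, so C_max = 23.7/(0.20 × 12.3 × 44.14) = 0.218 kg/m³.

0.218 kg/m³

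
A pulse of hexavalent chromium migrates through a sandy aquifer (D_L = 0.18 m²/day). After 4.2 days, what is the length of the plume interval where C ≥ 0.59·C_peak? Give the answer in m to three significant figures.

2.53 m

The plume is Gaussian with σ = √(2Dt) = √(2 × 0.18 × 4.2) = 1.230 m.
C/C_peak = exp(−Δx²/(2σ²)) = 0.59 ⇒ Δx = σ·√(−2 ln 0.59) = 1.230 × 1.027 = 1.263 m.
Width = 2Δx = 2.53 m.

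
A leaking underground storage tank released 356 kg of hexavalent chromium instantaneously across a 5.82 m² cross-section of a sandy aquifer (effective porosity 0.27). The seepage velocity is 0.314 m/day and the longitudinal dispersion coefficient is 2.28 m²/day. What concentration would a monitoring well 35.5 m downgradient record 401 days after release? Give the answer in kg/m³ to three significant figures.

0.226 kg/m³

For an instantaneous plane source, C(x,t) = M/(n_e·A·√(4πDt)) · exp(−(x−vt)²/(4Dt)), with n_e·A the pore (flow) area.
Plume center vt = 0.314 × 401 = 125.914 m, so the well at 35.5 m is 90.414 m upgradient of the peak.
√(4πDt) = 107.2 m, giving peak height M/(n_e·A·√(4πDt)) = 356/(0.27 × 5.82 × 107.2) = 2.113 kg/m³.
(x−vt)²/(4Dt) = (-90.414)²/(4 × 2.28 × 401) = 2.235; exp(−2.235) = 0.1070.
C = 2.113 × 0.1070 = 0.226 kg/m³.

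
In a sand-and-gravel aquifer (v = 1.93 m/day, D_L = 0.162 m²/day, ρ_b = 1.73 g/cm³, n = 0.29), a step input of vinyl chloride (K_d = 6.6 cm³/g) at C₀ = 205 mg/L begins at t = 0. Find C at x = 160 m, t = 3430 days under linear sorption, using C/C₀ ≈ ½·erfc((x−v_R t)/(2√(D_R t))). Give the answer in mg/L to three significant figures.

Retardation factor R = 1 + ρ_b·K_d/n = 1 + 1.73 × 6.6/0.29 = 40.37.
Sorption retards both mechanisms: v_R = v/R = 0.04781 m/day, D_R = D/R = 0.004013 m²/day.
v_R·t = 0.04781 × 3430 = 163.9883 m; 2√(D_R t) = 7.420 m; argument = (160 − 163.9883)/7.420 = -0.5375.
C = C₀ × ½·erfc(-0.5375) = 205 × 0.7764 = 159 mg/L.

159 mg/L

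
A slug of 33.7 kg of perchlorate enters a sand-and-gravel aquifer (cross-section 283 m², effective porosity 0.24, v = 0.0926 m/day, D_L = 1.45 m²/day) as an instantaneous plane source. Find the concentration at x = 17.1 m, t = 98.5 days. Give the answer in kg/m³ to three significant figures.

For an instantaneous plane source, C(x,t) = M/(n_e·A·√(4πDt)) · exp(−(x−vt)²/(4Dt)), with n_e·A the pore (flow) area.
Plume center vt = 0.0926 × 98.5 = 9.1211 m, so the well at 17.1 m is 7.9789 m downgradient of the peak.
√(4πDt) = 42.36 m, giving peak height M/(n_e·A·√(4πDt)) = 33.7/(0.24 × 283 × 42.36) = 0.01171 kg/m³.
(x−vt)²/(4Dt) = (7.9789)²/(4 × 1.45 × 98.5) = 0.1114; exp(−0.1114) = 0.8946.
C = 0.01171 × 0.8946 = 0.0105 kg/m³.

0.0105 kg/m³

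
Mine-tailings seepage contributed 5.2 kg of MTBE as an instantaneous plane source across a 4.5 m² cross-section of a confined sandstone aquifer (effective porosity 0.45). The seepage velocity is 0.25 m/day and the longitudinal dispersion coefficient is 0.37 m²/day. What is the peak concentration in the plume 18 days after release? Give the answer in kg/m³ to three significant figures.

0.281 kg/m³

The peak of an instantaneous 1D plume sits at x = vt; there the Gaussian factor is 1 and C_max = M/(n_e·A·√(4πDt)), where n_e·A is the pore area the mass is dissolved in.
√(4πDt) = √(4π × 0.37 × 18) = 9.148 m, so C_max = 5.2/(0.45 × 4.5 × 9.148) = 0.281 kg/m³.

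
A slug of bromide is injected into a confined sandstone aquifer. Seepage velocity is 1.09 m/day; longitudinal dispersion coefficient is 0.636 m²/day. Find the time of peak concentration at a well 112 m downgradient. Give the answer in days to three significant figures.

For the 1D instantaneous-source solution, setting ∂C/∂t = 0 at fixed x gives v²t² + 2Dt − x² = 0, so t = (√(D² + v²x²) − D)/v².
√(D² + v²x²) = √(0.636² + 1.09² × 112²) = 122.1; v² = 1.1881.
t = (122.1 − 0.636)/1.1881 = 102 days (vs. the pure-advection estimate x/v = 103 d).

102 days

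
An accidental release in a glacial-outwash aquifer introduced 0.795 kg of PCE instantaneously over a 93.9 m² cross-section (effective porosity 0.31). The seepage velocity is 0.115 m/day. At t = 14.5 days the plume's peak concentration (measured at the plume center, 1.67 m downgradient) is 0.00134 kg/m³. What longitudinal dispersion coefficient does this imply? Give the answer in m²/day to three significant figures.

2.28 m²/day

At the plume center C_max = M/(n_e·A·√(4πDt)), so D = M²/(4πt·(n_e·A·C_max)²).
n_e·A·C_max = 0.31 × 93.9 × 0.00134 = 0.03901 kg/m.
D = 0.795²/(4π × 14.5 × 0.03901²) = 2.28 m²/day.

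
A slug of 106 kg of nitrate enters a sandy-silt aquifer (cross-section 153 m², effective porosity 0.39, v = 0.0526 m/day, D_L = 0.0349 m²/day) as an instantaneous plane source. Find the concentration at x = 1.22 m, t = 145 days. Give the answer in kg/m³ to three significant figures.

0.0293 kg/m³

For an instantaneous plane source, C(x,t) = M/(n_e·A·√(4πDt)) · exp(−(x−vt)²/(4Dt)), with n_e·A the pore (flow) area.
Plume center vt = 0.0526 × 145 = 7.627 m, so the well at 1.22 m is 6.407 m upgradient of the peak.
√(4πDt) = 7.974 m, giving peak height M/(n_e·A·√(4πDt)) = 106/(0.39 × 153 × 7.974) = 0.2228 kg/m³.
(x−vt)²/(4Dt) = (-6.407)²/(4 × 0.0349 × 145) = 2.028; exp(−2.028) = 0.1316.
C = 0.2228 × 0.1316 = 0.0293 kg/m³.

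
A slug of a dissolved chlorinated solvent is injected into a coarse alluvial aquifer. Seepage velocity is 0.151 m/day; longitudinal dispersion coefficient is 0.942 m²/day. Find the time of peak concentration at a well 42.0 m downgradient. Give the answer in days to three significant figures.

For the 1D instantaneous-source solution, setting ∂C/∂t = 0 at fixed x gives v²t² + 2Dt − x² = 0, so t = (√(D² + v²x²) − D)/v².
√(D² + v²x²) = √(0.942² + 0.151² × 42.0²) = 6.412; v² = 0.022801.
t = (6.412 − 0.942)/0.022801 = 240 days (vs. the pure-advection estimate x/v = 278 d).

240 days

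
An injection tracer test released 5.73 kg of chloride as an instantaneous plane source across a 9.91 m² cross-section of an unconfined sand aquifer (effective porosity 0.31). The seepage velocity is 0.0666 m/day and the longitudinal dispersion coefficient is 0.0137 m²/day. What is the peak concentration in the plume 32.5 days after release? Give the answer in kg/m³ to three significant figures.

The peak of an instantaneous 1D plume sits at x = vt; there the Gaussian factor is 1 and C_max = M/(n_e·A·√(4πDt)), where n_e·A is the pore area the mass is dissolved in.
√(4πDt) = √(4π × 0.0137 × 32.5) = 2.365 m, so C_max = 5.73/(0.31 × 9.91 × 2.365) = 0.789 kg/m³.

0.789 kg/m³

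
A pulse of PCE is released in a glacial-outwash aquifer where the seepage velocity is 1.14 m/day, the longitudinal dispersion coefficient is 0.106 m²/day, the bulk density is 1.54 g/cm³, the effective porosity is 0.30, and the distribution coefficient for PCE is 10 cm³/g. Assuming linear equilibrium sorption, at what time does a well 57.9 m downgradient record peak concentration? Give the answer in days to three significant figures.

Retardation factor R = 1 + ρ_b·K_d/n = 1 + 1.54 × 10/0.30 = 52.33.
Sorption retards both mechanisms: v_R = v/R = 0.02178 m/day, D_R = D/R = 0.002026 m²/day.
Peak time from v_R²t² + 2D_R t − x² = 0: t = (√(D_R² + v_R²x²) − D_R)/v_R².
√(D_R² + v_R²x²) = √(0.002026² + 0.02178² × 57.9²) = 1.261; v_R² = 0.0004744.
t = (1.261 − 0.002026)/0.0004744 = 2650 days.

2650 days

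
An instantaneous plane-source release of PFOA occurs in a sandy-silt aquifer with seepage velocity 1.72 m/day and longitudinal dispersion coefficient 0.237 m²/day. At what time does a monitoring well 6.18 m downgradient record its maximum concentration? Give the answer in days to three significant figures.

For the 1D instantaneous-source solution, setting ∂C/∂t = 0 at fixed x gives v²t² + 2Dt − x² = 0, so t = (√(D² + v²x²) − D)/v².
√(D² + v²x²) = √(0.237² + 1.72² × 6.18²) = 10.63; v² = 2.9584.
t = (10.63 − 0.237)/2.9584 = 3.51 days (vs. the pure-advection estimate x/v = 3.59 d).

3.51 days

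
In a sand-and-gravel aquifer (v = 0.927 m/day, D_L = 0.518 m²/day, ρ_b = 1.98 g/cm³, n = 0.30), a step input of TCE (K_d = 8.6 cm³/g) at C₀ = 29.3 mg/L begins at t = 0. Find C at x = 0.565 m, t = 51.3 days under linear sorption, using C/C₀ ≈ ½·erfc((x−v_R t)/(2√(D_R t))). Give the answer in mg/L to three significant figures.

Retardation factor R = 1 + ρ_b·K_d/n = 1 + 1.98 × 8.6/0.30 = 57.76.
Sorption retards both mechanisms: v_R = v/R = 0.01605 m/day, D_R = D/R = 0.008968 m²/day.
v_R·t = 0.01605 × 51.3 = 0.823365 m; 2√(D_R t) = 1.357 m; argument = (0.565 − 0.823365)/1.357 = -0.1904.
C = C₀ × ½·erfc(-0.1904) = 29.3 × 0.6061 = 17.8 mg/L.

17.8 mg/L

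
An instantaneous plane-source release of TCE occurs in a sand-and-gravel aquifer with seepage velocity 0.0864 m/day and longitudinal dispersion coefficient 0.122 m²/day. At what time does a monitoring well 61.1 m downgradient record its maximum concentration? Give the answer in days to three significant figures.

For the 1D instantaneous-source solution, setting ∂C/∂t = 0 at fixed x gives v²t² + 2Dt − x² = 0, so t = (√(D² + v²x²) − D)/v².
√(D² + v²x²) = √(0.122² + 0.0864² × 61.1²) = 5.280; v² = 0.00746496.
t = (5.280 − 0.122)/0.00746496 = 691 days (vs. the pure-advection estimate x/v = 707 d).

691 days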